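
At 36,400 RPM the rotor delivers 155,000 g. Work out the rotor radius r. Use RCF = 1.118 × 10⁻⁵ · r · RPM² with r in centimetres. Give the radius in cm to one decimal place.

r ≈ 10.5 cm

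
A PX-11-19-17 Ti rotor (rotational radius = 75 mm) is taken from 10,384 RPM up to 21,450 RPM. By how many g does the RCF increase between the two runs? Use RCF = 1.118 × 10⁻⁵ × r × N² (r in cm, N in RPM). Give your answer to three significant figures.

≈ 29500 g

r = 75 mm = 7.5 cm
RCF₁ = 1.118 × 10⁻⁵ × 7.5 × (10384)² = 1.118 × 10⁻⁵ × 7.5 × 107,827,456 ≈ 9,041.3 × g
RCF₂ = 1.118 × 10⁻⁵ × 7.5 × (21450)² = 1.118 × 10⁻⁵ × 7.5 × 460,102,500 ≈ 38,579.6 × g
Increase = 38,579.6 − 9,041.3 = 29,538.3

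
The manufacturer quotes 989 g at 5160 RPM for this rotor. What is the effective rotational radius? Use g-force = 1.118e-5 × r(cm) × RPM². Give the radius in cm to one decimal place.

RCF = 1.118 × 10⁻⁵ × r × N²
989 = 1.118 × 10⁻⁵ × r × (5160)²
r = 989 / (1.118 × 10⁻⁵ × 26,625,600) = 989 / 297.6742 ≈ 3.322 cm

r ≈ 3.3 cm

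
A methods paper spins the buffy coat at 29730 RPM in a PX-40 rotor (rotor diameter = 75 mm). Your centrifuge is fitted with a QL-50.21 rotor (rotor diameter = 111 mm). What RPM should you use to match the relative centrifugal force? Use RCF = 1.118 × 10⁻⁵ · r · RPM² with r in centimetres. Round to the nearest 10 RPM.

≈ 24440 RPM

Original rotor: r = 75 mm / 2 = 37.5 mm = 3.75 cm
RCF_original = 1.118 × 10⁻⁵ × 3.75 × (29730)² = 1.118 × 10⁻⁵ × 3.75 × 883,872,900 ≈ 37,056.4 × g
Your rotor: r = 111 mm / 2 = 55.5 mm = 5.55 cm
37,056.4 = 1.118 × 10⁻⁵ × 5.55 × N²
N² = 37,056.4 / (6.2049 × 10⁻⁵) = 597,211,881
N ≈ √597,211,881 ≈ 24,437.9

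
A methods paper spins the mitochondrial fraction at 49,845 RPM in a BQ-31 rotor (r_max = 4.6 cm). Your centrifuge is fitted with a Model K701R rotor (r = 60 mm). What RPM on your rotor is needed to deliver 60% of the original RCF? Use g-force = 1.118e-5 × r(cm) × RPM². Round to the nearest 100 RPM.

33800 RPM

RCF = 1.118 × 10⁻⁵ × r × N²
RCF_original = 1.118 × 10⁻⁵ × 4.6 × (49845)² = 1.118 × 10⁻⁵ × 4.6 × 2,484,524,025 ≈ 127,774.1 × g
Target RCF = 0.6 × 127,774.1 ≈ 76,664.5 × g
Your rotor: r = 60 mm = 6.0 cm
76,664.5 = 1.118 × 10⁻⁵ × 6 × N²
N² = 76,664.5 / (6.708 × 10⁻⁵) = 1,142,881,634
N ≈ √1,142,881,634 ≈ 33,806.5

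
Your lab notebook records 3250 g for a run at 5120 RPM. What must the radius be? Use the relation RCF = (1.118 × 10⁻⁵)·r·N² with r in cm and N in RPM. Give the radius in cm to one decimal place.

RCF = 1.118 × 10⁻⁵ × r × N²
3250 = 1.118 × 10⁻⁵ × r × (5120)²
r = 3250 / (1.118 × 10⁻⁵ × 26,214,400) = 3250 / 293.077 ≈ 11.089 cm

r ≈ 11.1 cm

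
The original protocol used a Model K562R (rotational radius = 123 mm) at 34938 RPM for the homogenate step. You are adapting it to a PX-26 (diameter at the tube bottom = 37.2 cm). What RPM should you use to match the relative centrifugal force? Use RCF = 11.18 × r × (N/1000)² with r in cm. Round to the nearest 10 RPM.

Original rotor: r = 123 mm = 12.3 cm
RCF = 11.18 × r × (N/1000)²
RCF_original = 11.18 × 12.3 × (34.938)² = 11.18 × 12.3 × 1,220.663844 ≈ 167,858.4 × g
Your rotor: r = 37.2 / 2 = 18.6 cm
167,858.4 = 11.18 × 18.6 × (N/1000)²
(N/1000)² = 167,858.4 / 207.948 = 807.2133
N = 1000 × √807.2133 ≈ 28,411.5

≈ 28410 RPM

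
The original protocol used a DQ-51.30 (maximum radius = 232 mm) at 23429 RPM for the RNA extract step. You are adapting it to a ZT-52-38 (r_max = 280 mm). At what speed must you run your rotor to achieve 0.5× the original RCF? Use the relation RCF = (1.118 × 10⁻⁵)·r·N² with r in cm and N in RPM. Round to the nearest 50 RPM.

Original rotor: r = 232 mm = 23.2 cm
RCF = 1.118 × 10⁻⁵ × r × N²
RCF_original = 1.118 × 10⁻⁵ × 23.2 × (23429)² = 1.118 × 10⁻⁵ × 23.2 × 548,918,041 ≈ 142,376.2 × g
Target RCF = 0.5 × 142,376.2 ≈ 71,188.1 × g
Your rotor: r = 280 mm = 28.0 cm
71,188.1 = 1.118 × 10⁻⁵ × 28 × N²
N² = 71,188.1 / (31.304 × 10⁻⁵) = 227,408,957
N ≈ √227,408,957 ≈ 15,080.1

15100 RPM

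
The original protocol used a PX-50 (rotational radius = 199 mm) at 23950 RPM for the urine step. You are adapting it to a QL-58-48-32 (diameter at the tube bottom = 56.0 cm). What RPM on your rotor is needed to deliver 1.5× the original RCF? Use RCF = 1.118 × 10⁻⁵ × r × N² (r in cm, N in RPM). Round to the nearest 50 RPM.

Original rotor: r = 199 mm = 19.9 cm
RCF = 1.118 × 10⁻⁵ × r × N²
RCF_original = 1.118 × 10⁻⁵ × 19.9 × (23950)² = 1.118 × 10⁻⁵ × 19.9 × 573,602,500 ≈ 127,616.2 × g
Target RCF = 1.5 × 127,616.2 ≈ 191,424.3 × g
Your rotor: r = 56.0 / 2 = 28 cm
191,424.3 = 1.118 × 10⁻⁵ × 28 × N²
N² = 191,424.3 / (31.304 × 10⁻⁵) = 611,501,086
N ≈ √611,501,086 ≈ 24,728.5

24750 RPM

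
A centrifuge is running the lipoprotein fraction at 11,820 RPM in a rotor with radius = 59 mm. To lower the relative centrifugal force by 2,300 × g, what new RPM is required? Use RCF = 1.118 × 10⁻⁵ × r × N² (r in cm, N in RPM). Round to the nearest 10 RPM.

≈ 10240 RPM

r = 59 mm = 5.9 cm
Current RCF = 1.118 × 10⁻⁵ × 5.9 × (11820)² = 1.118 × 10⁻⁵ × 5.9 × 139,712,400 ≈ 9,215.7 × g
Target RCF = 9,215.7 − 2,300 = 6,915.7 × g
N² = 6,915.7 / (6.5962 × 10⁻⁵) = 104,843,698
N ≈ √104,843,698 ≈ 10,239.3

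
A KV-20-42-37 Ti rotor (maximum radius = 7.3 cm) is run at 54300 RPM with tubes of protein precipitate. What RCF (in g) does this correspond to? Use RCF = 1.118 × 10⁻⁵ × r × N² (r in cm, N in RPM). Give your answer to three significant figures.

RCF = 1.118 × 10⁻⁵ × r × N²
RCF = 1.118 × 10⁻⁵ × 7.3 × (54300)² = 1.118 × 10⁻⁵ × 7.3 × 2,948,490,000 ≈ 240,638.1 × g

≈ 241000 g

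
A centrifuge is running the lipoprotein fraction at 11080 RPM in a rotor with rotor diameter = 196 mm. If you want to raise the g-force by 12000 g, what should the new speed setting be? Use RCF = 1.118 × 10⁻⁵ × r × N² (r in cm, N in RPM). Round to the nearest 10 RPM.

≈ 15240 RPM

r = 196 mm / 2 = 98 mm = 9.8 cm
Current RCF = 1.118 × 10⁻⁵ × 9.8 × (11080)² = 1.118 × 10⁻⁵ × 9.8 × 122,766,400 ≈ 13,450.8 × g
Target RCF = 13,450.8 + 12,000 = 25,450.8 × g
N² = 25,450.8 / (10.9564 × 10⁻⁵) = 232,291,629
N ≈ √232,291,629 ≈ 15,241.1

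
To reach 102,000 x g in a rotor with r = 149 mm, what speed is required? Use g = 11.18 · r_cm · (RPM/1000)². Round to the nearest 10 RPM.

r = 149 mm = 14.9 cm
102,000 = 11.18 × 14.9 × (N/1000)²
(N/1000)² = 102,000 / 166.582 = 612.3111
N = 1000 × √612.3111 ≈ 24,744.9

24740 RPM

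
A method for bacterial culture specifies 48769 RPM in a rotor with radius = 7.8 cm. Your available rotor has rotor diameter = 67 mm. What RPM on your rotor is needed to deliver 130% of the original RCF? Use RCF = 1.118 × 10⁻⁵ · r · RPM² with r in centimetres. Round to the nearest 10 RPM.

RCF = 1.118 × 10⁻⁵ × r × N²
RCF_original = 1.118 × 10⁻⁵ × 7.8 × (48769)² = 1.118 × 10⁻⁵ × 7.8 × 2,378,415,361 ≈ 207,407.3 × g
Target RCF = 1.3 × 207,407.3 ≈ 269,629.5 × g
Your rotor: r = 67 mm / 2 = 33.5 mm = 3.35 cm
269,629.5 = 1.118 × 10⁻⁵ × 3.35 × N²
N² = 269,629.5 / (3.7453 × 10⁻⁵) = 7,199,142,926
N ≈ √7,199,142,926 ≈ 84,847.8

84850 RPM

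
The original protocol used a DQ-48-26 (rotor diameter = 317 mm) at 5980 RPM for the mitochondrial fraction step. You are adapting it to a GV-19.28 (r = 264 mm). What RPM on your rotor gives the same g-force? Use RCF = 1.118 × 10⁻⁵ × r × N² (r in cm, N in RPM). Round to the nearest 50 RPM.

Original rotor: r = 317 mm / 2 = 158.5 mm = 15.85 cm
RCF_original = 1.118 × 10⁻⁵ × 15.85 × (5980)² = 1.118 × 10⁻⁵ × 15.85 × 35,760,400 ≈ 6,336.9 × g
Your rotor: r = 264 mm = 26.4 cm
6,336.9 = 1.118 × 10⁻⁵ × 26.4 × N²
N² = 6,336.9 / (29.5152 × 10⁻⁵) = 21,469,954
N ≈ √21,469,954 ≈ 4,633.6

4650 RPM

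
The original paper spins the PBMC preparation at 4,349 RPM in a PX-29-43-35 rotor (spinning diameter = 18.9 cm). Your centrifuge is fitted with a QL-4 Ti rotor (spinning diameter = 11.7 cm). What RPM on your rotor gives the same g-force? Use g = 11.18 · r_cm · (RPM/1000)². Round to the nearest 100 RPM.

5500 RPM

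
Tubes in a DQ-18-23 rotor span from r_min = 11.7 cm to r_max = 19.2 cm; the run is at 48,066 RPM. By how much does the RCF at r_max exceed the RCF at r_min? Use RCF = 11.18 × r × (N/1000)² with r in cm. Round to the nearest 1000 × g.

≈ 194000 × g

ΔRCF = 11.18 × (r_max − r_min) × (N/1000)² = 11.18 × 7.5 × 2,310.340356 ≈ 193,722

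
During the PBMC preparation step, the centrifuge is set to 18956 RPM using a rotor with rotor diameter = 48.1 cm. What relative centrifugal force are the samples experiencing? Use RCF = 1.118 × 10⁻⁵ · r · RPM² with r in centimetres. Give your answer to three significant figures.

r = 48.1 / 2 = 24.05 cm
RCF = 1.118 × 10⁻⁵ × 24.05 × (18956)² = 1.118 × 10⁻⁵ × 24.05 × 359,329,936 ≈ 96,616.3 × g

RCF ≈ 96600 x g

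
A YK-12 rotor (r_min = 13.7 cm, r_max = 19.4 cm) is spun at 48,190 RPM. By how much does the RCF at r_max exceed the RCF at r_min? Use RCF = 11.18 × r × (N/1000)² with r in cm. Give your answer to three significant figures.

ΔRCF ≈ 148000 x g

RCF_max = 11.18 × 19.4 × (48.19)² = 11.18 × 19.4 × 2,322.2761 ≈ 503,683.1 × g
RCF_min = 11.18 × 13.7 × (48.19)² = 11.18 × 13.7 × 2,322.2761 ≈ 355,693.7 × g
ΔRCF = 503,683.1 − 355,693.7 = 147,989.4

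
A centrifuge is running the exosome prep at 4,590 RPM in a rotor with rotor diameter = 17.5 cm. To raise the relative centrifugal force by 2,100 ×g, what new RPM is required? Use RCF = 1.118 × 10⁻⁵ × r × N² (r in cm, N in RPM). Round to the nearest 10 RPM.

N₂ ≈ 6520 RPM

r = 17.5 / 2 = 8.75 cm
Current RCF = 1.118 × 10⁻⁵ × 8.75 × (4590)² = 1.118 × 10⁻⁵ × 8.75 × 21,068,100 ≈ 2,061 × g
Target RCF = 2,061 + 2,100 = 4,161 × g
N² = 4,161 / (9.7825 × 10⁻⁵) = 42,535,139
N ≈ √42,535,139 ≈ 6,521.9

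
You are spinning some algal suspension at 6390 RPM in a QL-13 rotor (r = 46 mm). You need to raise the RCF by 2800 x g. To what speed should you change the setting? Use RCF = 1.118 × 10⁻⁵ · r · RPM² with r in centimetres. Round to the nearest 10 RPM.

N₂ ≈ 9760 RPM

r = 46 mm = 4.6 cm
Current RCF = 1.118 × 10⁻⁵ × 4.6 × (6390)² = 1.118 × 10⁻⁵ × 4.6 × 40,832,100 ≈ 2,099.9 × g
Target RCF = 2,099.9 + 2,800 = 4,899.9 × g
N² = 4,899.9 / (5.1428 × 10⁻⁵) = 95,276,892
N ≈ √95,276,892 ≈ 9,761.0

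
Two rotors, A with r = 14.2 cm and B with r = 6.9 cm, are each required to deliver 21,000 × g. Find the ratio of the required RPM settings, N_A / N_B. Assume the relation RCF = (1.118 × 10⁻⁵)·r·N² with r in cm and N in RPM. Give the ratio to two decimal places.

0.70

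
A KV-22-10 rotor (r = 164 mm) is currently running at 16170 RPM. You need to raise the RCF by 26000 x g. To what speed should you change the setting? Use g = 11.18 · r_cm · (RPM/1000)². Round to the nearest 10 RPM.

r = 164 mm = 16.4 cm
Current RCF = 11.18 × 16.4 × (16.17)² = 11.18 × 16.4 × 261.4689 ≈ 47,940.8 × g
Target RCF = 47,940.8 + 26,000 = 73,940.8 × g
(N/1000)² = 73,940.8 / 183.352 = 403.2724
N = 1000 × √403.2724 ≈ 20,081.6

20080 RPM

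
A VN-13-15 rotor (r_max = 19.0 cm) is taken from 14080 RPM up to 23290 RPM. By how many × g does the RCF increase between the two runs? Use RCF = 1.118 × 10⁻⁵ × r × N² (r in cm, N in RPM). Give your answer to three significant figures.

RCF₁ = 1.118 × 10⁻⁵ × 19 × (14080)² = 1.118 × 10⁻⁵ × 19 × 198,246,400 ≈ 42,111.5 × g
RCF₂ = 1.118 × 10⁻⁵ × 19 × (23290)² = 1.118 × 10⁻⁵ × 19 × 542,424,100 ≈ 115,221.7 × g
Increase = 115,221.7 − 42,111.5 = 73,110.2

≈ 73100 × g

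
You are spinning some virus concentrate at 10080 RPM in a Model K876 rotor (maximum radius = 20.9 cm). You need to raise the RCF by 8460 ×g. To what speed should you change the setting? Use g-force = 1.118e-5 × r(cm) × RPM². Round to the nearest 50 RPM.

11750 RPM

Current RCF = 1.118 × 10⁻⁵ × 20.9 × (10080)² = 1.118 × 10⁻⁵ × 20.9 × 101,606,400 ≈ 23,741.6 × g
Target RCF = 23,741.6 + 8,460 = 32,201.6 × g
N² = 32,201.6 / (23.3662 × 10⁻⁵) = 137,812,738
N ≈ √137,812,738 ≈ 11,739.4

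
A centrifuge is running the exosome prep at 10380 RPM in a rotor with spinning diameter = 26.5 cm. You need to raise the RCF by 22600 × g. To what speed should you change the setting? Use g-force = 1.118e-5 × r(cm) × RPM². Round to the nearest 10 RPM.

r = 26.5 / 2 = 13.25 cm
Current RCF = 1.118 × 10⁻⁵ × 13.25 × (10380)² = 1.118 × 10⁻⁵ × 13.25 × 107,744,400 ≈ 15,960.7 × g
Target RCF = 15,960.7 + 22,600 = 38,560.7 × g
N² = 38,560.7 / (14.8135 × 10⁻⁵) = 260,307,827
N ≈ √260,307,827 ≈ 16,134.1

16130 RPM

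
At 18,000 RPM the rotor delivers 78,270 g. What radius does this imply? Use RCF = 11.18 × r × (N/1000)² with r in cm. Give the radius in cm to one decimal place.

RCF = 11.18 × r × (N/1000)²
78270 = 11.18 × r × (18)²
r = 78270 / (11.18 × 324) = 78270 / 3622.32 ≈ 21.608 cm

r ≈ 21.6 cm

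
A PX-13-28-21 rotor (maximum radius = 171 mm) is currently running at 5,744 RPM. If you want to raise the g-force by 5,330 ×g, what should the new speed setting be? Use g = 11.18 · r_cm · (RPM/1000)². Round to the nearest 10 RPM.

N₂ ≈ 7800 RPM

r = 171 mm = 17.1 cm
Current RCF = 11.18 × 17.1 × (5.744)² = 11.18 × 17.1 × 32.993536 ≈ 6,307.6 × g
Target RCF = 6,307.6 + 5,330 = 11,637.6 × g
(N/1000)² = 11,637.6 / 191.178 = 60.87311
N = 1000 × √60.87311 ≈ 7,802.1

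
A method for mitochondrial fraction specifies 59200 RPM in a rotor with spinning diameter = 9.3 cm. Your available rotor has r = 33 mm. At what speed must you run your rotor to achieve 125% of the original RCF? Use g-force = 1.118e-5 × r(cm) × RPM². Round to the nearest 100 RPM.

Original rotor: r = 9.3 / 2 = 4.65 cm
RCF_original = 1.118 × 10⁻⁵ × 4.65 × (59200)² = 1.118 × 10⁻⁵ × 4.65 × 3,504,640,000 ≈ 182,195.7 × g
Target RCF = 1.25 × 182,195.7 ≈ 227,744.6 × g
Your rotor: r = 33 mm = 3.3 cm
227,744.6 = 1.118 × 10⁻⁵ × 3.3 × N²
N² = 227,744.6 / (3.6894 × 10⁻⁵) = 6,172,944,110
N ≈ √6,172,944,110 ≈ 78,568.1

78600 RPM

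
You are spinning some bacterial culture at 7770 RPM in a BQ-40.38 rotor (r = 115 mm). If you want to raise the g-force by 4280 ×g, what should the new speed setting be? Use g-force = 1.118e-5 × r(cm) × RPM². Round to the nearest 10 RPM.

9680 RPM

r = 115 mm = 11.5 cm
Current RCF = 1.118 × 10⁻⁵ × 11.5 × (7770)² = 1.118 × 10⁻⁵ × 11.5 × 60,372,900 ≈ 7,762.1 × g
Target RCF = 7,762.1 + 4,280 = 12,042.1 × g
N² = 12,042.1 / (12.857 × 10⁻⁵) = 93,661,818
N ≈ √93,661,818 ≈ 9,677.9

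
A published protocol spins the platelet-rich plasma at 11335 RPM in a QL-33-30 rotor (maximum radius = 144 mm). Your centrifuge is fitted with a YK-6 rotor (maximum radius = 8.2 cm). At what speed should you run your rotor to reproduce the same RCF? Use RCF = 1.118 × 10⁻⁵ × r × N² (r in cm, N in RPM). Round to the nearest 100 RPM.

≈ 15000 RPM

Original rotor: r = 144 mm = 14.4 cm
RCF_original = 1.118 × 10⁻⁵ × 14.4 × (11335)² = 1.118 × 10⁻⁵ × 14.4 × 128,482,225 ≈ 20,684.6 × g
20,684.6 = 1.118 × 10⁻⁵ × 8.2 × N²
N² = 20,684.6 / (9.1676 × 10⁻⁵) = 225,627,209
N ≈ √225,627,209 ≈ 15,020.9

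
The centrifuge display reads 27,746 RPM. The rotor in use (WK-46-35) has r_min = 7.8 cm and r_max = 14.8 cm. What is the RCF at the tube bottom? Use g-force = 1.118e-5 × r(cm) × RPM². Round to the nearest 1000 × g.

RCF ≈ 127000 × g

Use r_max = 14.8 cm.
RCF = 1.118 × 10⁻⁵ × 14.8 × (27746)² = 1.118 × 10⁻⁵ × 14.8 × 769,840,516 ≈ 127,380.9 × g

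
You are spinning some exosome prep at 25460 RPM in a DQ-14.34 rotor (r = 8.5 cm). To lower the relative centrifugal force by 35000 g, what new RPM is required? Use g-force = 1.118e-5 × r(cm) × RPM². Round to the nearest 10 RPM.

≈ 16730 RPM

Current RCF = 1.118 × 10⁻⁵ × 8.5 × (25460)² = 1.118 × 10⁻⁵ × 8.5 × 648,211,600 ≈ 61,599.5 × g
Target RCF = 61,599.5 − 35,000 = 26,599.5 × g
N² = 26,599.5 / (9.503 × 10⁻⁵) = 279,906,345
N ≈ √279,906,345 ≈ 16,730.4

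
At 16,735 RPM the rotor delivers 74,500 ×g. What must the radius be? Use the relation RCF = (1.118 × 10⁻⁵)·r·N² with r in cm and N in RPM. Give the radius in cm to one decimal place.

RCF = 1.118 × 10⁻⁵ × r × N²
74500 = 1.118 × 10⁻⁵ × r × (16735)²
r = 74500 / (1.118 × 10⁻⁵ × 280,060,225) = 74500 / 3131.073 ≈ 23.794 cm

r ≈ 23.8 cm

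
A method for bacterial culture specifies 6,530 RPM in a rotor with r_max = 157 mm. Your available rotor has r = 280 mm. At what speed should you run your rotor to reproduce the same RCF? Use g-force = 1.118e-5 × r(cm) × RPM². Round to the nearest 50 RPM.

4900 RPM

Original rotor: r = 157 mm = 15.7 cm
RCF = 1.118 × 10⁻⁵ × r × N²
RCF_original = 1.118 × 10⁻⁵ × 15.7 × (6530)² = 1.118 × 10⁻⁵ × 15.7 × 42,640,900 ≈ 7,484.6 × g
Your rotor: r = 280 mm = 28.0 cm
7,484.6 = 1.118 × 10⁻⁵ × 28 × N²
N² = 7,484.6 / (31.304 × 10⁻⁵) = 23,909,405
N ≈ √23,909,405 ≈ 4,889.7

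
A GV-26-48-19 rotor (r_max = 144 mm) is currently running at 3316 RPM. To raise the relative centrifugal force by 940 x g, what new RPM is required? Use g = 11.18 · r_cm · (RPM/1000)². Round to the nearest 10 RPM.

≈ 4100 RPM

r = 144 mm = 14.4 cm
Current RCF = 11.18 × 14.4 × (3.316)² = 11.18 × 14.4 × 10.995856 ≈ 1,770.2 × g
Target RCF = 1,770.2 + 940 = 2,710.2 × g
(N/1000)² = 2,710.2 / 160.992 = 16.83438
N = 1000 × √16.83438 ≈ 4,103.0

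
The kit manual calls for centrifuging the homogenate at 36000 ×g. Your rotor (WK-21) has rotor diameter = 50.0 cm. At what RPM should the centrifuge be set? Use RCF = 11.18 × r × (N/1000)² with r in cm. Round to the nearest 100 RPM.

r = 50.0 / 2 = 25 cm
36,000 = 11.18 × 25 × (N/1000)²
(N/1000)² = 36,000 / 279.5 = 128.8014
N = 1000 × √128.8014 ≈ 11,349.1

11300 RPM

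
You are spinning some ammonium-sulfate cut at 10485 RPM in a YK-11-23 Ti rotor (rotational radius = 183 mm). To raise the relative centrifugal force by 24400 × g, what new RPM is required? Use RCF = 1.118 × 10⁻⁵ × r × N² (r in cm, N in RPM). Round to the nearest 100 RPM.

N₂ ≈ 15100 RPM

r = 183 mm = 18.3 cm
Current RCF = 1.118 × 10⁻⁵ × 18.3 × (10485)² = 1.118 × 10⁻⁵ × 18.3 × 109,935,225 ≈ 22,492.1 × g
Target RCF = 22,492.1 + 24,400 = 46,892.1 × g
N² = 46,892.1 / (20.4594 × 10⁻⁵) = 229,195,871
N ≈ √229,195,871 ≈ 15,139.2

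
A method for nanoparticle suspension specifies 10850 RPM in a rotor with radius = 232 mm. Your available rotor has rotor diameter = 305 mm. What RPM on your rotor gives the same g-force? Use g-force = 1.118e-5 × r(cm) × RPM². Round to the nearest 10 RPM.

Original rotor: r = 232 mm = 23.2 cm
RCF = 1.118 × 10⁻⁵ × r × N²
RCF_original = 1.118 × 10⁻⁵ × 23.2 × (10850)² = 1.118 × 10⁻⁵ × 23.2 × 117,722,500 ≈ 30,534.4 × g
Your rotor: r = 305 mm / 2 = 152.5 mm = 15.25 cm
30,534.4 = 1.118 × 10⁻⁵ × 15.25 × N²
N² = 30,534.4 / (17.0495 × 10⁻⁵) = 179,092,642
N ≈ √179,092,642 ≈ 13,382.5

≈ 13380 RPM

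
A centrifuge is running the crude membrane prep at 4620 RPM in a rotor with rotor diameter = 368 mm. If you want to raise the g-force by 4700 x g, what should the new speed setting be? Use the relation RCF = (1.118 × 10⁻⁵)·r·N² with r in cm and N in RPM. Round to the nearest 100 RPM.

r = 368 mm / 2 = 184 mm = 18.4 cm
Current RCF = 1.118 × 10⁻⁵ × 18.4 × (4620)² = 1.118 × 10⁻⁵ × 18.4 × 21,344,400 ≈ 4,390.8 × g
Target RCF = 4,390.8 + 4,700 = 9,090.8 × g
N² = 9,090.8 / (20.5712 × 10⁻⁵) = 44,191,880
N ≈ √44,191,880 ≈ 6,647.7

6600 RPM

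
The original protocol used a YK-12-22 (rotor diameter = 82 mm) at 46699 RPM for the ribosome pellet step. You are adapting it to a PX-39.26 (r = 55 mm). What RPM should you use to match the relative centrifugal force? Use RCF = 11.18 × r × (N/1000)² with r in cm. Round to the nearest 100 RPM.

Original rotor: r = 82 mm / 2 = 41 mm = 4.1 cm
RCF_original = 11.18 × 4.1 × (46.699)² = 11.18 × 4.1 × 2,180.796601 ≈ 99,963.4 × g
Your rotor: r = 55 mm = 5.5 cm
99,963.4 = 11.18 × 5.5 × (N/1000)²
(N/1000)² = 99,963.4 / 61.49 = 1625.685
N = 1000 × √1625.685 ≈ 40,319.8

40300 RPM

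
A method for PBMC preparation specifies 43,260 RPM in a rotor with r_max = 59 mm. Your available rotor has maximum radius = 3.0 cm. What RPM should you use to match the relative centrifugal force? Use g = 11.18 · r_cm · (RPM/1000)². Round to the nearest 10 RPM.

60670 RPM

Original rotor: r = 59 mm = 5.9 cm
RCF_original = 11.18 × 5.9 × (43.26)² = 11.18 × 5.9 × 1,871.4276 ≈ 123,443.1 × g
123,443.1 = 11.18 × 3 × (N/1000)²
(N/1000)² = 123,443.1 / 33.54 = 3680.474
N = 1000 × √3680.474 ≈ 60,666.9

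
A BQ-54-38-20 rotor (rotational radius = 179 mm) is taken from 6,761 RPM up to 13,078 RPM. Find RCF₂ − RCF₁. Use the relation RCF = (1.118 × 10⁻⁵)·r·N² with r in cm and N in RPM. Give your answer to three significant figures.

25100 × g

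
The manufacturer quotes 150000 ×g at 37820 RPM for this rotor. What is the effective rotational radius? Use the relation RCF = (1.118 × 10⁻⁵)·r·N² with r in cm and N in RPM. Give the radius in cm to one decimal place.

≈ 9.4 cm

150000 = 1.118 × 10⁻⁵ × r × (37820)²
r = 150000 / (1.118 × 10⁻⁵ × 1,430,352,400) = 150000 / 15991.34 ≈ 9.380 cm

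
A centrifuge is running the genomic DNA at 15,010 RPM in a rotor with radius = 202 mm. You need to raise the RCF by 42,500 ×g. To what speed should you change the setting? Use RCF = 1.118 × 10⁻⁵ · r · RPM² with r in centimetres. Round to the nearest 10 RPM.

r = 202 mm = 20.2 cm
Current RCF = 1.118 × 10⁻⁵ × 20.2 × (15010)² = 1.118 × 10⁻⁵ × 20.2 × 225,300,100 ≈ 50,880.9 × g
Target RCF = 50,880.9 + 42,500 = 93,380.9 × g
N² = 93,380.9 / (22.5836 × 10⁻⁵) = 413,489,878
N ≈ √413,489,878 ≈ 20,334.5

≈ 20330 RPM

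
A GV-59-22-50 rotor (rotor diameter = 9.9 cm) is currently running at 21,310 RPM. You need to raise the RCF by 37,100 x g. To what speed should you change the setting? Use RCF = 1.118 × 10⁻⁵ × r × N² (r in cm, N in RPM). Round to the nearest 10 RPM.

r = 9.9 / 2 = 4.95 cm
Current RCF = 1.118 × 10⁻⁵ × 4.95 × (21310)² = 1.118 × 10⁻⁵ × 4.95 × 454,116,100 ≈ 25,131.2 × g
Target RCF = 25,131.2 + 37,100 = 62,231.2 × g
N² = 62,231.2 / (5.5341 × 10⁻⁵) = 1,124,504,436
N ≈ √1,124,504,436 ≈ 33,533.6

33530 RPM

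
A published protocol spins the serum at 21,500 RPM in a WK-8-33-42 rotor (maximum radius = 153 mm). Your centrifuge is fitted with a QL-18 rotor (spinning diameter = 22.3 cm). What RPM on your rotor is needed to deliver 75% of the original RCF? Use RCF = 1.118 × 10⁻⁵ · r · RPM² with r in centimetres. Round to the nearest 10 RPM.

Original rotor: r = 153 mm = 15.3 cm
RCF_original = 1.118 × 10⁻⁵ × 15.3 × (21500)² = 1.118 × 10⁻⁵ × 15.3 × 462,250,000 ≈ 79,069.7 × g
Target RCF = 0.75 × 79,069.7 ≈ 59,302.3 × g
Your rotor: r = 22.3 / 2 = 11.15 cm
59,302.3 = 1.118 × 10⁻⁵ × 11.15 × N²
N² = 59,302.3 / (12.4657 × 10⁻⁵) = 475,723,786
N ≈ √475,723,786 ≈ 21,811.1

21810 RPM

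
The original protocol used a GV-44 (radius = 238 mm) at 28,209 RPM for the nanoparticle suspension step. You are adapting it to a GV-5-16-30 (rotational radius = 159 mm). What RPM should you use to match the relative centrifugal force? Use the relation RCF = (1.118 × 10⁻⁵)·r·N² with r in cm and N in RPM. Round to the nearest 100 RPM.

Original rotor: r = 238 mm = 23.8 cm
RCF_original = 1.118 × 10⁻⁵ × 23.8 × (28209)² = 1.118 × 10⁻⁵ × 23.8 × 795,747,681 ≈ 211,735.7 × g
Your rotor: r = 159 mm = 15.9 cm
211,735.7 = 1.118 × 10⁻⁵ × 15.9 × N²
N² = 211,735.7 / (17.7762 × 10⁻⁵) = 1,191,119,024
N ≈ √1,191,119,024 ≈ 34,512.6

34500 RPM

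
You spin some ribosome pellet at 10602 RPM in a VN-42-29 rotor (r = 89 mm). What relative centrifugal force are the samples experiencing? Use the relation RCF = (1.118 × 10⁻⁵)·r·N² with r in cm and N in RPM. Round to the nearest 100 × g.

r = 89 mm = 8.9 cm
RCF = 1.118 × 10⁻⁵ × 8.9 × (10602)² = 1.118 × 10⁻⁵ × 8.9 × 112,402,404 ≈ 11,184.3 × g

RCF ≈ 11200 x g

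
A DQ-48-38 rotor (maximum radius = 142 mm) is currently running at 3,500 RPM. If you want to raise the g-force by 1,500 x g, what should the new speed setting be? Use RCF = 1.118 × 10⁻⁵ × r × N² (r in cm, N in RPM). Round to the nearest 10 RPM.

r = 142 mm = 14.2 cm
Current RCF = 1.118 × 10⁻⁵ × 14.2 × (3500)² = 1.118 × 10⁻⁵ × 14.2 × 12,250,000 ≈ 1,944.8 × g
Target RCF = 1,944.8 + 1,500 = 3,444.8 × g
N² = 3,444.8 / (15.8756 × 10⁻⁵) = 21,698,707
N ≈ √21,698,707 ≈ 4,658.2

4660 RPM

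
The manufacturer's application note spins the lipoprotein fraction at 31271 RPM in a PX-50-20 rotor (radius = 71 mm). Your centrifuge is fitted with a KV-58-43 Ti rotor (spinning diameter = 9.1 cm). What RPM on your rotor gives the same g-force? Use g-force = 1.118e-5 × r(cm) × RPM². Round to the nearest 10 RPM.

39060 RPM

Original rotor: r = 71 mm = 7.1 cm
RCF_original = 1.118 × 10⁻⁵ × 7.1 × (31271)² = 1.118 × 10⁻⁵ × 7.1 × 977,875,441 ≈ 77,621.8 × g
Your rotor: r = 9.1 / 2 = 4.55 cm
77,621.8 = 1.118 × 10⁻⁵ × 4.55 × N²
N² = 77,621.8 / (5.0869 × 10⁻⁵) = 1,525,915,587
N ≈ √1,525,915,587 ≈ 39,063.0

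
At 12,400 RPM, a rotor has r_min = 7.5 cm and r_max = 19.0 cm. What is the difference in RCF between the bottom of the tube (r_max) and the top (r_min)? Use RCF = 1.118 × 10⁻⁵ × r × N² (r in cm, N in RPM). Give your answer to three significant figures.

ΔRCF = 1.118 × 10⁻⁵ × (r_max − r_min) × N² = 1.118 × 10⁻⁵ × 11.5 × 153,760,000 ≈ 19,768.9

ΔRCF ≈ 19800 g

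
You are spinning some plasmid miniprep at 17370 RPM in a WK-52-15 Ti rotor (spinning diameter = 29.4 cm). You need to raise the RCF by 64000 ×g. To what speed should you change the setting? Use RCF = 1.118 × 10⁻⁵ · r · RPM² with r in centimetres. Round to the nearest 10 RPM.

26290 RPM

r = 29.4 / 2 = 14.7 cm
Current RCF = 1.118 × 10⁻⁵ × 14.7 × (17370)² = 1.118 × 10⁻⁵ × 14.7 × 301,716,900 ≈ 49,586 × g
Target RCF = 49,586 + 64,000 = 113,586 × g
N² = 113,586 / (16.4346 × 10⁻⁵) = 691,139,425
N ≈ √691,139,425 ≈ 26,289.5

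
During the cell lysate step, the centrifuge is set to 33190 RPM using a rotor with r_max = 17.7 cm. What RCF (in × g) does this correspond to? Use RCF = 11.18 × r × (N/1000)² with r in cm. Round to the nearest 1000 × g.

RCF = 11.18 × r × (N/1000)²
RCF = 11.18 × 17.7 × (33.19)² = 11.18 × 17.7 × 1,101.5761 ≈ 217,986.5 × g

218000 × g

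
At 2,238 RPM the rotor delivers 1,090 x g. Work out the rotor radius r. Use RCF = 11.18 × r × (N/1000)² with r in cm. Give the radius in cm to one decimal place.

1090 = 11.18 × r × (2.238)²
r = 1090 / (11.18 × 5.008644) = 1090 / 55.99664 ≈ 19.465 cm

r ≈ 19.5 cm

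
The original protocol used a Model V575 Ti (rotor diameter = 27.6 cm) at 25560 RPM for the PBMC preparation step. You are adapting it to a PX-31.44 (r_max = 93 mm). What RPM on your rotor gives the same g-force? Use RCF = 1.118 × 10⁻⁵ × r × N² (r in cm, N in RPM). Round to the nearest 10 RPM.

31140 RPM

Original rotor: r = 27.6 / 2 = 13.8 cm
RCF_original = 1.118 × 10⁻⁵ × 13.8 × (25560)² = 1.118 × 10⁻⁵ × 13.8 × 653,313,600 ≈ 100,795.8 × g
Your rotor: r = 93 mm = 9.3 cm
100,795.8 = 1.118 × 10⁻⁵ × 9.3 × N²
N² = 100,795.8 / (10.3974 × 10⁻⁵) = 969,432,743
N ≈ √969,432,743 ≈ 31,135.7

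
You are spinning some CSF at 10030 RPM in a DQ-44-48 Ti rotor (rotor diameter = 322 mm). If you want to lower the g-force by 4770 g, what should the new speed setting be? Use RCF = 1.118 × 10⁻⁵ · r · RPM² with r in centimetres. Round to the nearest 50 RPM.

N₂ ≈ 8600 RPM

r = 322 mm / 2 = 161 mm = 16.1 cm
Current RCF = 1.118 × 10⁻⁵ × 16.1 × (10030)² = 1.118 × 10⁻⁵ × 16.1 × 100,600,900 ≈ 18,108 × g
Target RCF = 18,108 − 4,770 = 13,338 × g
N² = 13,338 / (17.9998 × 10⁻⁵) = 74,100,823
N ≈ √74,100,823 ≈ 8,608.2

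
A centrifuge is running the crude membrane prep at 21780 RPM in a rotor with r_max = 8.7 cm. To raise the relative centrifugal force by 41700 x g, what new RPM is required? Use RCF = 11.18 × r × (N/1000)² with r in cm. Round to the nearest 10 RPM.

Current RCF = 11.18 × 8.7 × (21.78)² = 11.18 × 8.7 × 474.3684 ≈ 46,139.9 × g
Target RCF = 46,139.9 + 41,700 = 87,839.9 × g
(N/1000)² = 87,839.9 / 97.266 = 903.0895
N = 1000 × √903.0895 ≈ 30,051.4

N₂ ≈ 30050 RPM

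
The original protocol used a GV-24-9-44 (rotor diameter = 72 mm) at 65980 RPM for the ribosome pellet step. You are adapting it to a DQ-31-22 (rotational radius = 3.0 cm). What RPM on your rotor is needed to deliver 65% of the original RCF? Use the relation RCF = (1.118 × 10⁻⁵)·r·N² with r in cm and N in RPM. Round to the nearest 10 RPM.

Original rotor: r = 72 mm / 2 = 36 mm = 3.6 cm
RCF_original = 1.118 × 10⁻⁵ × 3.6 × (65980)² = 1.118 × 10⁻⁵ × 3.6 × 4,353,360,400 ≈ 175,214 × g
Target RCF = 0.65 × 175,214 ≈ 113,889.1 × g
113,889.1 = 1.118 × 10⁻⁵ × 3 × N²
N² = 113,889.1 / (3.354 × 10⁻⁵) = 3,395,620,155
N ≈ √3,395,620,155 ≈ 58,271.9

≈ 58270 RPM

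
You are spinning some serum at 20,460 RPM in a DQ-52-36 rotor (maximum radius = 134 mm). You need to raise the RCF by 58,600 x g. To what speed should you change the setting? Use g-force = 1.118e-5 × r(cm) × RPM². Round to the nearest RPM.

r = 134 mm = 13.4 cm
Current RCF = 1.118 × 10⁻⁵ × 13.4 × (20460)² = 1.118 × 10⁻⁵ × 13.4 × 418,611,600 ≈ 62,713 × g
Target RCF = 62,713 + 58,600 = 121,313 × g
N² = 121,313 / (14.9812 × 10⁻⁵) = 809,768,243
N ≈ √809,768,243 ≈ 28,456.4

28456 RPM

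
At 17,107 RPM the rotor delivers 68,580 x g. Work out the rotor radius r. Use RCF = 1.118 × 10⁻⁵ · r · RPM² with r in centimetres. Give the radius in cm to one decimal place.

RCF = 1.118 × 10⁻⁵ × r × N²
68580 = 1.118 × 10⁻⁵ × r × (17107)²
r = 68580 / (1.118 × 10⁻⁵ × 292,649,449) = 68580 / 3271.821 ≈ 20.961 cm

21.0 cm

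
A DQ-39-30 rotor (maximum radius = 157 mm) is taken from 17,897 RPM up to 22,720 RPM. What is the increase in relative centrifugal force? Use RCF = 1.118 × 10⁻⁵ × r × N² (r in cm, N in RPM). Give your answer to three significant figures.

r = 157 mm = 15.7 cm
RCF₁ = 1.118 × 10⁻⁵ × 15.7 × (17897)² = 1.118 × 10⁻⁵ × 15.7 × 320,302,609 ≈ 56,221.4 × g
RCF₂ = 1.118 × 10⁻⁵ × 15.7 × (22720)² = 1.118 × 10⁻⁵ × 15.7 × 516,198,400 ≈ 90,606.2 × g
Increase = 90,606.2 − 56,221.4 = 34,384.8

≈ 34400 g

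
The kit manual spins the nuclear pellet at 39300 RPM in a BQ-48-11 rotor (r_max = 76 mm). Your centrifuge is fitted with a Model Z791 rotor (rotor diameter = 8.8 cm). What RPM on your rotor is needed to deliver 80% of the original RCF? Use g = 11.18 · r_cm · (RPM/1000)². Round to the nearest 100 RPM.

46200 RPM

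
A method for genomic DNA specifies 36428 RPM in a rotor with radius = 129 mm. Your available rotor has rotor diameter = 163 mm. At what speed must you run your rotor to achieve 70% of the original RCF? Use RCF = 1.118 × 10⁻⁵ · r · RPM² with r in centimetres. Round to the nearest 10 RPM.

≈ 38340 RPM

Original rotor: r = 129 mm = 12.9 cm
RCF_original = 1.118 × 10⁻⁵ × 12.9 × (36428)² = 1.118 × 10⁻⁵ × 12.9 × 1,326,999,184 ≈ 191,382.5 × g
Target RCF = 0.7 × 191,382.5 ≈ 133,967.8 × g
Your rotor: r = 163 mm / 2 = 81.5 mm = 8.15 cm
133,967.8 = 1.118 × 10⁻⁵ × 8.15 × N²
N² = 133,967.8 / (9.1117 × 10⁻⁵) = 1,470,283,262
N ≈ √1,470,283,262 ≈ 38,344.3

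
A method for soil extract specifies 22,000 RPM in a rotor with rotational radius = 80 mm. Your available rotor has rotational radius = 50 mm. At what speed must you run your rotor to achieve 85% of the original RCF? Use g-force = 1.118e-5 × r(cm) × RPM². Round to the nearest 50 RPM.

Original rotor: r = 80 mm = 8.0 cm
RCF = 1.118 × 10⁻⁵ × r × N²
RCF_original = 1.118 × 10⁻⁵ × 8 × (22000)² = 1.118 × 10⁻⁵ × 8 × 484,000,000 ≈ 43,289 × g
Target RCF = 0.85 × 43,289 ≈ 36,795.7 × g
Your rotor: r = 50 mm = 5.0 cm
36,795.7 = 1.118 × 10⁻⁵ × 5 × N²
N² = 36,795.7 / (5.59 × 10⁻⁵) = 658,241,503
N ≈ √658,241,503 ≈ 25,656.2

≈ 25650 RPM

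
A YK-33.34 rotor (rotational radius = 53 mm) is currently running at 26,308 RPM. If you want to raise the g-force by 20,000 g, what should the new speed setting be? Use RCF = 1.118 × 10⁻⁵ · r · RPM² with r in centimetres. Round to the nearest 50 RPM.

N₂ ≈ 32100 RPM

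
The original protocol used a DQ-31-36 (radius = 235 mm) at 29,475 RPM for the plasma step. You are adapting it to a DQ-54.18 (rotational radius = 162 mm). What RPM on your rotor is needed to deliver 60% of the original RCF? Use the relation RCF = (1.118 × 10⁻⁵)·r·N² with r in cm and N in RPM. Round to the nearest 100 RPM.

Original rotor: r = 235 mm = 23.5 cm
RCF_original = 1.118 × 10⁻⁵ × 23.5 × (29475)² = 1.118 × 10⁻⁵ × 23.5 × 868,775,625 ≈ 228,253.4 × g
Target RCF = 0.6 × 228,253.4 ≈ 136,952 × g
Your rotor: r = 162 mm = 16.2 cm
136,952 = 1.118 × 10⁻⁵ × 16.2 × N²
N² = 136,952 / (18.1116 × 10⁻⁵) = 756,156,276
N ≈ √756,156,276 ≈ 27,498.3

27500 RPM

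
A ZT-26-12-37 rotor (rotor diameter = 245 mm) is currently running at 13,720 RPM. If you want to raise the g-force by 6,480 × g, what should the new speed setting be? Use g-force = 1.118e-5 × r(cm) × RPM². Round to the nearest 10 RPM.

r = 245 mm / 2 = 122.5 mm = 12.25 cm
Current RCF = 1.118 × 10⁻⁵ × 12.25 × (13720)² = 1.118 × 10⁻⁵ × 12.25 × 188,238,400 ≈ 25,780.2 × g
Target RCF = 25,780.2 + 6,480 = 32,260.2 × g
N² = 32,260.2 / (13.6955 × 10⁻⁵) = 235,553,284
N ≈ √235,553,284 ≈ 15,347.7

N₂ ≈ 15350 RPM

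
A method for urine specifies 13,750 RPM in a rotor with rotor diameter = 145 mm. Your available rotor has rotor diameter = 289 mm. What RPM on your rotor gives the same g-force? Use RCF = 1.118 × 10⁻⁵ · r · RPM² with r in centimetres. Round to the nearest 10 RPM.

≈ 9740 RPM

Original rotor: r = 145 mm / 2 = 72.5 mm = 7.25 cm
RCF = 1.118 × 10⁻⁵ × r × N²
RCF_original = 1.118 × 10⁻⁵ × 7.25 × (13750)² = 1.118 × 10⁻⁵ × 7.25 × 189,062,500 ≈ 15,324.5 × g
Your rotor: r = 289 mm / 2 = 144.5 mm = 14.45 cm
15,324.5 = 1.118 × 10⁻⁵ × 14.45 × N²
N² = 15,324.5 / (16.1551 × 10⁻⁵) = 94,858,590
N ≈ √94,858,590 ≈ 9,739.5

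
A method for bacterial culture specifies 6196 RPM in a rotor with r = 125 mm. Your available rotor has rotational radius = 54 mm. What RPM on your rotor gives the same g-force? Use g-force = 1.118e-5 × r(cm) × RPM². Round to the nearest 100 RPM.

Original rotor: r = 125 mm = 12.5 cm
RCF_original = 1.118 × 10⁻⁵ × 12.5 × (6196)² = 1.118 × 10⁻⁵ × 12.5 × 38,390,416 ≈ 5,365.1 × g
Your rotor: r = 54 mm = 5.4 cm
5,365.1 = 1.118 × 10⁻⁵ × 5.4 × N²
N² = 5,365.1 / (6.0372 × 10⁻⁵) = 88,867,356
N ≈ √88,867,356 ≈ 9,426.9

≈ 9400 RPM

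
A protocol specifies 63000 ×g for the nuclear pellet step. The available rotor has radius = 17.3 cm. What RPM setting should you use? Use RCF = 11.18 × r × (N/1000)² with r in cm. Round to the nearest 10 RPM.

N ≈ 18050 RPM

63,000 = 11.18 × 17.3 × (N/1000)²
(N/1000)² = 63,000 / 193.414 = 325.7262
N = 1000 × √325.7262 ≈ 18,047.9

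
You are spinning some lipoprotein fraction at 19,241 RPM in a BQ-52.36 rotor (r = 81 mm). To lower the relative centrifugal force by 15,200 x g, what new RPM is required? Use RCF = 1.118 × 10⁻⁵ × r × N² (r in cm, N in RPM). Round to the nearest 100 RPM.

r = 81 mm = 8.1 cm
Current RCF = 1.118 × 10⁻⁵ × 8.1 × (19241)² = 1.118 × 10⁻⁵ × 8.1 × 370,216,081 ≈ 33,526 × g
Target RCF = 33,526 − 15,200 = 18,326 × g
N² = 18,326 / (9.0558 × 10⁻⁵) = 202,367,543
N ≈ √202,367,543 ≈ 14,225.6

14200 RPM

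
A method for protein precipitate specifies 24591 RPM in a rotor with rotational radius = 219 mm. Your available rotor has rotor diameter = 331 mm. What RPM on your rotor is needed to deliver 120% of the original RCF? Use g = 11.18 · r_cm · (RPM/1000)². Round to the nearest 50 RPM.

Original rotor: r = 219 mm = 21.9 cm
RCF = 11.18 × r × (N/1000)²
RCF_original = 11.18 × 21.9 × (24.591)² = 11.18 × 21.9 × 604.717281 ≈ 148,060.2 × g
Target RCF = 1.2 × 148,060.2 ≈ 177,672.2 × g
Your rotor: r = 331 mm / 2 = 165.5 mm = 16.55 cm
177,672.2 = 11.18 × 16.55 × (N/1000)²
(N/1000)² = 177,672.2 / 185.029 = 960.2397
N = 1000 × √960.2397 ≈ 30,987.7

31000 RPM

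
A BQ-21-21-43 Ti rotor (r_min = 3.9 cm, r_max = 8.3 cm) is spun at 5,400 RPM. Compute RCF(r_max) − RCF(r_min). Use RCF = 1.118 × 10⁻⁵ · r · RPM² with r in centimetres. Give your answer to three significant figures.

≈ 1430 × g

ΔRCF = 1.118 × 10⁻⁵ × (r_max − r_min) × N² = 1.118 × 10⁻⁵ × 4.4 × 29,160,000 ≈ 1,434.4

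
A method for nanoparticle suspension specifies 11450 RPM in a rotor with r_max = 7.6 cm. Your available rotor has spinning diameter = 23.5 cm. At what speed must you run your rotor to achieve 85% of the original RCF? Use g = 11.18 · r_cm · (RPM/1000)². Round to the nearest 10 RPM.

RCF_original = 11.18 × 7.6 × (11.45)² = 11.18 × 7.6 × 131.1025 ≈ 11,139.5 × g
Target RCF = 0.85 × 11,139.5 ≈ 9,468.6 × g
Your rotor: r = 23.5 / 2 = 11.75 cm
9,468.6 = 11.18 × 11.75 × (N/1000)²
(N/1000)² = 9,468.6 / 131.365 = 72.07856
N = 1000 × √72.07856 ≈ 8,489.9

8490 RPM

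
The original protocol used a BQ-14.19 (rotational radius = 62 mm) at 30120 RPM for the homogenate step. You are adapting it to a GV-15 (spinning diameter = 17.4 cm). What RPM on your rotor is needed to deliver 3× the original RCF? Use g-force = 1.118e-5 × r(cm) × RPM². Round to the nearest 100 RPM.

Original rotor: r = 62 mm = 6.2 cm
RCF_original = 1.118 × 10⁻⁵ × 6.2 × (30120)² = 1.118 × 10⁻⁵ × 6.2 × 907,214,400 ≈ 62,884.5 × g
Target RCF = 3 × 62,884.5 ≈ 188,653.5 × g
Your rotor: r = 17.4 / 2 = 8.7 cm
188,653.5 = 1.118 × 10⁻⁵ × 8.7 × N²
N² = 188,653.5 / (9.7266 × 10⁻⁵) = 1,939,562,643
N ≈ √1,939,562,643 ≈ 44,040.5

≈ 44000 RPM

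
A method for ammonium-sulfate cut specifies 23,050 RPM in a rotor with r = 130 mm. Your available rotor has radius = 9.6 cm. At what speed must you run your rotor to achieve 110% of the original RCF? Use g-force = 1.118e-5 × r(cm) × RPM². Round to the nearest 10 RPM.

Original rotor: r = 130 mm = 13.0 cm
RCF = 1.118 × 10⁻⁵ × r × N²
RCF_original = 1.118 × 10⁻⁵ × 13 × (23050)² = 1.118 × 10⁻⁵ × 13 × 531,302,500 ≈ 77,219.5 × g
Target RCF = 1.1 × 77,219.5 ≈ 84,941.5 × g
84,941.5 = 1.118 × 10⁻⁵ × 9.6 × N²
N² = 84,941.5 / (10.7328 × 10⁻⁵) = 791,419,760
N ≈ √791,419,760 ≈ 28,132.2

28130 RPM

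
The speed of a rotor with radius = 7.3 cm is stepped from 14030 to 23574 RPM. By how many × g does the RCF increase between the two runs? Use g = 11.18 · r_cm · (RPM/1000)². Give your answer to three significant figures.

29300 × g

RCF₁ = 11.18 × 7.3 × (14.03)² = 11.18 × 7.3 × 196.8409 ≈ 16,065 × g
RCF₂ = 11.18 × 7.3 × (23.574)² = 11.18 × 7.3 × 555.733476 ≈ 45,355.6 × g
Increase = 45,355.6 − 16,065 = 29,290.6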